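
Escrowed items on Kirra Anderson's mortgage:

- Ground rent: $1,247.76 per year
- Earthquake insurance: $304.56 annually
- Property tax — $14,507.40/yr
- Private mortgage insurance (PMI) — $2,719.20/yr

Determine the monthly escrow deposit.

Ground rent — $1,247.76 per year
Earthquake insurance — $304.56 per year
Property tax — $14,507.40 per year
Private mortgage insurance (PMI) — $2,719.20 per year
Total per year = $1,247.76 + $304.56 + $14,507.40 + $2,719.20 = $18,778.92
Base monthly escrow = $18,778.92 / 12 = $1,564.91

$1,564.91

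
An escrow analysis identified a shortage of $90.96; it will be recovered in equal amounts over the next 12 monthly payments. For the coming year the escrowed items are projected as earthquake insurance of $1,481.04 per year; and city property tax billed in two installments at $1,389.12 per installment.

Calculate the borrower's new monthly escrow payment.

Earthquake insurance — $1,481.04/yr
City property tax — $1,389.12 × 2 = $2,778.24/yr
Combined annual = $1,481.04 + $2,778.24 = $4,259.28
Base monthly escrow = $4,259.28 ÷ 12 = $354.94
Shortage spread = $90.96 / 12 = $7.58/mo
New monthly escrow = $354.94 + $7.58 = $362.52

$362.52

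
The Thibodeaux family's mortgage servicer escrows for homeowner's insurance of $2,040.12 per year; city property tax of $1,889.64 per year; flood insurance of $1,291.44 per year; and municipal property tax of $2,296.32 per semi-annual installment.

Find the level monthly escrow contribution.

$817.82

Homeowner's insurance — $2,040.12/yr
City property tax — $1,889.64/yr
Flood insurance — $1,291.44/yr
Municipal property tax — $2,296.32 × 2 = $4,592.64/yr
Total per year = $2,040.12 + $1,889.64 + $1,291.44 + $4,592.64 = $9,813.84
Base monthly escrow = $9,813.84 / 12 = $817.82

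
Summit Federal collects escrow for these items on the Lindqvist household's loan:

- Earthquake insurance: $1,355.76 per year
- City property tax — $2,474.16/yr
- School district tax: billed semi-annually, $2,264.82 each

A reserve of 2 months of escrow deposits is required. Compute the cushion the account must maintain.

$1,393.26

Earthquake insurance = $1,355.76
City property tax = $2,474.16
School district tax = $2,264.82 × 2 = $4,529.64
Yearly total = $8,359.56
Base monthly escrow = $8,359.56 ÷ 12 = $696.63
Cushion = 2 × $696.63 = $1,393.26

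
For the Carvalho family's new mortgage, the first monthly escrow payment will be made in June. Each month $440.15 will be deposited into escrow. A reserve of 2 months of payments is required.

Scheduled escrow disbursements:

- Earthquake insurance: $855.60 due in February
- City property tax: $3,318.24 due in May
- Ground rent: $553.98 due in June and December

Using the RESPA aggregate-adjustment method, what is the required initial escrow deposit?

$994.13

Cushion = 2 × $440.15 = $880.30
Trial balance (start $0, +$440.15 each month, − disbursements):
  Jun: +$440.15 − $553.98 → -$113.83
  Jul: +$440.15 → $326.32
  Aug: +$440.15 → $766.47
  Sep: +$440.15 → $1,206.62
  Oct: +$440.15 → $1,646.77
  Nov: +$440.15 → $2,086.92
  Dec: +$440.15 − $553.98 → $1,973.09
  Jan: +$440.15 → $2,413.24
  Feb: +$440.15 − $855.60 → $1,997.79
  Mar: +$440.15 → $2,437.94
  Apr: +$440.15 → $2,878.09
  May: +$440.15 − $3,318.24 → $0.00
Lowest trial balance = -$113.83 (Jun)
Initial deposit = cushion − low point = $880.30 − (-$113.83) = $994.13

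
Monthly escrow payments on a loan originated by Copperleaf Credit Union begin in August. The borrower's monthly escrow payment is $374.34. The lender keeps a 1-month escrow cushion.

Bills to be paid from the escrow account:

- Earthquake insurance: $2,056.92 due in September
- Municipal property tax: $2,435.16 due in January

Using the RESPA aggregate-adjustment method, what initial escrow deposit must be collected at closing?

$2,620.38

Cushion = 1 × $374.34 = $374.34
Trial balance (start $0, +$374.34 each month, − disbursements):
  Aug: +$374.34 → $374.34
  Sep: +$374.34 − $2,056.92 → -$1,308.24
  Oct: +$374.34 → -$933.90
  Nov: +$374.34 → -$559.56
  Dec: +$374.34 → -$185.22
  Jan: +$374.34 − $2,435.16 → -$2,246.04
  Feb: +$374.34 → -$1,871.70
  Mar: +$374.34 → -$1,497.36
  Apr: +$374.34 → -$1,123.02
  May: +$374.34 → -$748.68
  Jun: +$374.34 → -$374.34
  Jul: +$374.34 → $0.00
Lowest trial balance = -$2,246.04 (Jan)
Initial deposit = cushion − low point = $374.34 − (-$2,246.04) = $2,620.38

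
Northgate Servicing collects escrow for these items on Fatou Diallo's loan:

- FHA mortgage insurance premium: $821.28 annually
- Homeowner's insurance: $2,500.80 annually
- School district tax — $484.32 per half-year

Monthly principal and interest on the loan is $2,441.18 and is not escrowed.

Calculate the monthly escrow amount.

FHA mortgage insurance premium: $821.28 annually
Homeowner's insurance: $2,500.80 annually
School district tax: $484.32 × 2 = $968.64 annually
Total annual escrow = $821.28 + $2,500.80 + $968.64 = $4,290.72
Base monthly escrow = $4,290.72 ÷ 12 = $357.56

$357.56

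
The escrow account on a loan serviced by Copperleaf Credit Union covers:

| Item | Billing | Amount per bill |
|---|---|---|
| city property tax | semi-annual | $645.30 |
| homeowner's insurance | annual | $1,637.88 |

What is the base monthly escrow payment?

$244.04

City property tax — $645.30 × 2 = $1,290.60
Homeowner's insurance — $1,637.88
Total annual escrow = $2,928.48
Base monthly escrow = $2,928.48 / 12 = $244.04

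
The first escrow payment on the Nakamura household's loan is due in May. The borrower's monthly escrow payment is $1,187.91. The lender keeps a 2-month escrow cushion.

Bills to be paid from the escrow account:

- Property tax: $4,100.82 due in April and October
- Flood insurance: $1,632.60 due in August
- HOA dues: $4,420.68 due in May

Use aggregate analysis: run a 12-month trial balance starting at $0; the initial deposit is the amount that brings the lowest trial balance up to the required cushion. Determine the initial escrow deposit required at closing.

Cushion = 2 × $1,187.91 = $2,375.82
Trial balance (start $0, +$1,187.91 each month, − disbursements):
  May: +$1,187.91 − $4,420.68 → -$3,232.77
  Jun: +$1,187.91 → -$2,044.86
  Jul: +$1,187.91 → -$856.95
  Aug: +$1,187.91 − $1,632.60 → -$1,301.64
  Sep: +$1,187.91 → -$113.73
  Oct: +$1,187.91 − $4,100.82 → -$3,026.64
  Nov: +$1,187.91 → -$1,838.73
  Dec: +$1,187.91 → -$650.82
  Jan: +$1,187.91 → $537.09
  Feb: +$1,187.91 → $1,725.00
  Mar: +$1,187.91 → $2,912.91
  Apr: +$1,187.91 − $4,100.82 → $0.00
Lowest trial balance = -$3,232.77 (May)
Initial deposit = cushion − low point = $2,375.82 − (-$3,232.77) = $5,608.59

$5,608.59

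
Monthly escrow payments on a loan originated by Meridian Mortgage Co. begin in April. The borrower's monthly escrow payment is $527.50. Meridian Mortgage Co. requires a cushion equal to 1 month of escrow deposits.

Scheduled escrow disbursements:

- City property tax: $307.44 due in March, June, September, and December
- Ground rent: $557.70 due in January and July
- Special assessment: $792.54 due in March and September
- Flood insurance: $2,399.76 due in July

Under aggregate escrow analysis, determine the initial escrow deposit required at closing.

$1,727.38

Cushion = 1 × $527.50 = $527.50
Trial balance (start $0, +$527.50 each month, − disbursements):
  Apr: +$527.50 → $527.50
  May: +$527.50 → $1,055.00
  Jun: +$527.50 − $307.44 → $1,275.06
  Jul: +$527.50 − $2,957.46 → -$1,154.90
  Aug: +$527.50 → -$627.40
  Sep: +$527.50 − $1,099.98 → -$1,199.88
  Oct: +$527.50 → -$672.38
  Nov: +$527.50 → -$144.88
  Dec: +$527.50 − $307.44 → $75.18
  Jan: +$527.50 − $557.70 → $44.98
  Feb: +$527.50 → $572.48
  Mar: +$527.50 − $1,099.98 → $0.00
Lowest trial balance = -$1,199.88 (Sep)
Initial deposit = cushion − low point = $527.50 − (-$1,199.88) = $1,727.38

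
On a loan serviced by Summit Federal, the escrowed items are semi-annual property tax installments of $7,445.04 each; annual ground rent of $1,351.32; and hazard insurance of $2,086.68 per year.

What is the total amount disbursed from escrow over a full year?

$18,328.08

Property tax = $7,445.04 × 2 = $14,890.08/yr
Ground rent = $1,351.32/yr
Hazard insurance = $2,086.68/yr
Yearly total = $14,890.08 + $1,351.32 + $2,086.68 = $18,328.08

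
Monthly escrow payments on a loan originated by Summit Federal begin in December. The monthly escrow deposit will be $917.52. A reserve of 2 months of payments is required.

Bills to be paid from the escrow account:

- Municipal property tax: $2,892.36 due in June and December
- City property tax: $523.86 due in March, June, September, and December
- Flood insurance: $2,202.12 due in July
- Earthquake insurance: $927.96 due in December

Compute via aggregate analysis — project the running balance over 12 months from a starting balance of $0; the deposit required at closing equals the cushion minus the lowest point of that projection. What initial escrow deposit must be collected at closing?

$5,261.70

Cushion = 2 × $917.52 = $1,835.04
Trial balance (start $0, +$917.52 each month, − disbursements):
  Dec: +$917.52 − $4,344.18 → -$3,426.66
  Jan: +$917.52 → -$2,509.14
  Feb: +$917.52 → -$1,591.62
  Mar: +$917.52 − $523.86 → -$1,197.96
  Apr: +$917.52 → -$280.44
  May: +$917.52 → $637.08
  Jun: +$917.52 − $3,416.22 → -$1,861.62
  Jul: +$917.52 − $2,202.12 → -$3,146.22
  Aug: +$917.52 → -$2,228.70
  Sep: +$917.52 − $523.86 → -$1,835.04
  Oct: +$917.52 → -$917.52
  Nov: +$917.52 → $0.00
Lowest trial balance = -$3,426.66 (Dec)
Initial deposit = cushion − low point = $1,835.04 − (-$3,426.66) = $5,261.70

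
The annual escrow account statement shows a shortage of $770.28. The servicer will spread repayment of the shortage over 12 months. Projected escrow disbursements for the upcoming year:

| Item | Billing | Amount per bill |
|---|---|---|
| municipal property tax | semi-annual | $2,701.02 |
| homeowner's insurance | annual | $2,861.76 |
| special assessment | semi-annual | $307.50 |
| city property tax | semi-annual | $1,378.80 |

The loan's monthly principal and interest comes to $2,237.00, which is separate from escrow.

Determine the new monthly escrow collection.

$1,033.89

Municipal property tax: $2,701.02 × 2 = $5,402.04 annually
Homeowner's insurance: $2,861.76 annually
Special assessment: $307.50 × 2 = $615.00 annually
City property tax: $1,378.80 × 2 = $2,757.60 annually
Annual escrow total = $5,402.04 + $2,861.76 + $615.00 + $2,757.60 = $11,636.40
Per month = $11,636.40 / 12 = $969.70
Shortage per month = $770.28 ÷ 12 = $64.19
Adjusted monthly = $969.70 + $64.19 = $1,033.89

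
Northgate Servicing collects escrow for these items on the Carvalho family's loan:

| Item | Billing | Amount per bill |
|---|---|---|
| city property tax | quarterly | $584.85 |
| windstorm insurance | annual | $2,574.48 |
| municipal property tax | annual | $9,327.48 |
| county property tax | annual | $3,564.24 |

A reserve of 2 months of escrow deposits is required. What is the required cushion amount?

City property tax = $584.85 × 4 = $2,339.40/yr
Windstorm insurance = $2,574.48/yr
Municipal property tax = $9,327.48/yr
County property tax = $3,564.24/yr
Total annual escrow = $17,805.60
Base monthly escrow = $17,805.60 / 12 = $1,483.80
Reserve = 2 × $1,483.80 = $2,967.60

$2,967.60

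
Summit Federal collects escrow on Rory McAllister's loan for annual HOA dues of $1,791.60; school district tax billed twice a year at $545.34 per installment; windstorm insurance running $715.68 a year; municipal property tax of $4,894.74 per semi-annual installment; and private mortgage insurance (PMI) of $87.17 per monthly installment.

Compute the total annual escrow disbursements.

HOA dues = $1,791.60 annually
School district tax = $545.34 × 2 = $1,090.68 annually
Windstorm insurance = $715.68 annually
Municipal property tax = $4,894.74 × 2 = $9,789.48 annually
Private mortgage insurance (PMI) = $87.17 × 12 = $1,046.04 annually
Total annual escrow = $1,791.60 + $1,090.68 + $715.68 + $9,789.48 + $1,046.04 = $14,433.48

$14,433.48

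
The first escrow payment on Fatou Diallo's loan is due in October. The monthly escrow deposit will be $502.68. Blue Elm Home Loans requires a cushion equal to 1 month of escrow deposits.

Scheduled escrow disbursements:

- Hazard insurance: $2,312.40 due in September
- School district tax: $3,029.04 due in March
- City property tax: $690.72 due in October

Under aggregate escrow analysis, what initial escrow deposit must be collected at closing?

Cushion = 1 × $502.68 = $502.68
Trial balance (start $0, +$502.68 each month, − disbursements):
  Oct: +$502.68 − $690.72 → -$188.04
  Nov: +$502.68 → $314.64
  Dec: +$502.68 → $817.32
  Jan: +$502.68 → $1,320.00
  Feb: +$502.68 → $1,822.68
  Mar: +$502.68 − $3,029.04 → -$703.68
  Apr: +$502.68 → -$201.00
  May: +$502.68 → $301.68
  Jun: +$502.68 → $804.36
  Jul: +$502.68 → $1,307.04
  Aug: +$502.68 → $1,809.72
  Sep: +$502.68 − $2,312.40 → $0.00
Lowest trial balance = -$703.68 (Mar)
Initial deposit = cushion − low point = $502.68 − (-$703.68) = $1,206.36

$1,206.36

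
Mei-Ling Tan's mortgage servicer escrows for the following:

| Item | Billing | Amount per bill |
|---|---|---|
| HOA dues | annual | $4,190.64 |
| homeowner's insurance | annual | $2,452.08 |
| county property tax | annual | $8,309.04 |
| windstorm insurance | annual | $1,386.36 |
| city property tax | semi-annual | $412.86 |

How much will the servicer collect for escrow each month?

HOA dues: $4,190.64/yr
Homeowner's insurance: $2,452.08/yr
County property tax: $8,309.04/yr
Windstorm insurance: $1,386.36/yr
City property tax: $412.86 × 2 = $825.72/yr
Combined annual = $4,190.64 + $2,452.08 + $8,309.04 + $1,386.36 + $825.72 = $17,163.84
Monthly escrow = $17,163.84 / 12 = $1,430.32

$1,430.32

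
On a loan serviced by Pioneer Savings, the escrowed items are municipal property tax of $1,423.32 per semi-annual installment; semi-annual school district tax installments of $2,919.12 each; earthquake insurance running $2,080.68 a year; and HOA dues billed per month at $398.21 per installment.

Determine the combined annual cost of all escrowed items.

Municipal property tax: $1,423.32 × 2 = $2,846.64/yr
School district tax: $2,919.12 × 2 = $5,838.24/yr
Earthquake insurance: $2,080.68/yr
HOA dues: $398.21 × 12 = $4,778.52/yr
Annual escrow total = $15,544.08

$15,544.08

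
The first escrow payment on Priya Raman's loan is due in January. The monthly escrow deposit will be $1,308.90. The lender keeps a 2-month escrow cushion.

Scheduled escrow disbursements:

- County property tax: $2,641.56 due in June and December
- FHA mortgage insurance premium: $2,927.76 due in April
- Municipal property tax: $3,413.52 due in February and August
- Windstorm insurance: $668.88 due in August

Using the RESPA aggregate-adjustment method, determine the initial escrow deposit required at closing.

$5,211.84

Cushion = 2 × $1,308.90 = $2,617.80
Trial balance (start $0, +$1,308.90 each month, − disbursements):
  Jan: +$1,308.90 → $1,308.90
  Feb: +$1,308.90 − $3,413.52 → -$795.72
  Mar: +$1,308.90 → $513.18
  Apr: +$1,308.90 − $2,927.76 → -$1,105.68
  May: +$1,308.90 → $203.22
  Jun: +$1,308.90 − $2,641.56 → -$1,129.44
  Jul: +$1,308.90 → $179.46
  Aug: +$1,308.90 − $4,082.40 → -$2,594.04
  Sep: +$1,308.90 → -$1,285.14
  Oct: +$1,308.90 → $23.76
  Nov: +$1,308.90 → $1,332.66
  Dec: +$1,308.90 − $2,641.56 → $0.00
Lowest trial balance = -$2,594.04 (Aug)
Initial deposit = cushion − low point = $2,617.80 − (-$2,594.04) = $5,211.84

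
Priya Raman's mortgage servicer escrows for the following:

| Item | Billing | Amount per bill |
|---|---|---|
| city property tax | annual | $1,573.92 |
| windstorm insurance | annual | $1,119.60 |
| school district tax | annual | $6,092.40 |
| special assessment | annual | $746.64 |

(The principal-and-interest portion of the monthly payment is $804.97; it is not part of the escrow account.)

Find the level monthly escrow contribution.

City property tax — $1,573.92 annually
Windstorm insurance — $1,119.60 annually
School district tax — $6,092.40 annually
Special assessment — $746.64 annually
Total per year = $1,573.92 + $1,119.60 + $6,092.40 + $746.64 = $9,532.56
Monthly escrow = $9,532.56 ÷ 12 = $794.38

$794.38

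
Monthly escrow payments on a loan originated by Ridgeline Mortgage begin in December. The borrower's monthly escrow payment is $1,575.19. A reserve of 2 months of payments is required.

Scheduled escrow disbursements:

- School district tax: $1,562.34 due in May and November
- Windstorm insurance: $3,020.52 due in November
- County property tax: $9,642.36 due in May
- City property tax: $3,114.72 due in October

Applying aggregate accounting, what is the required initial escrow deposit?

$4,903.94

Cushion = 2 × $1,575.19 = $3,150.38
Trial balance (start $0, +$1,575.19 each month, − disbursements):
  Dec: +$1,575.19 → $1,575.19
  Jan: +$1,575.19 → $3,150.38
  Feb: +$1,575.19 → $4,725.57
  Mar: +$1,575.19 → $6,300.76
  Apr: +$1,575.19 → $7,875.95
  May: +$1,575.19 − $11,204.70 → -$1,753.56
  Jun: +$1,575.19 → -$178.37
  Jul: +$1,575.19 → $1,396.82
  Aug: +$1,575.19 → $2,972.01
  Sep: +$1,575.19 → $4,547.20
  Oct: +$1,575.19 − $3,114.72 → $3,007.67
  Nov: +$1,575.19 − $4,582.86 → $0.00
Lowest trial balance = -$1,753.56 (May)
Initial deposit = cushion − low point = $3,150.38 − (-$1,753.56) = $4,903.94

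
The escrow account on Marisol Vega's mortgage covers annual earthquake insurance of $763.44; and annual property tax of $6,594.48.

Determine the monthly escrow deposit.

Earthquake insurance — $763.44 per year
Property tax — $6,594.48 per year
Combined annual = $7,357.92
Per month = $7,357.92 ÷ 12 = $613.16

$613.16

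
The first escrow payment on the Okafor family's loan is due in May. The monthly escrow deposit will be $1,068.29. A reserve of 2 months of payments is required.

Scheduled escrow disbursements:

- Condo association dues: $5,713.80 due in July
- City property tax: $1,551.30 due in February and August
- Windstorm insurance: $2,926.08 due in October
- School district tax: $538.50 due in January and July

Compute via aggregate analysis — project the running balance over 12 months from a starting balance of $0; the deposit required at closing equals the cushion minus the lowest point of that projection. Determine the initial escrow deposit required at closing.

$6,456.52

Cushion = 2 × $1,068.29 = $2,136.58
Trial balance (start $0, +$1,068.29 each month, − disbursements):
  May: +$1,068.29 → $1,068.29
  Jun: +$1,068.29 → $2,136.58
  Jul: +$1,068.29 − $6,252.30 → -$3,047.43
  Aug: +$1,068.29 − $1,551.30 → -$3,530.44
  Sep: +$1,068.29 → -$2,462.15
  Oct: +$1,068.29 − $2,926.08 → -$4,319.94
  Nov: +$1,068.29 → -$3,251.65
  Dec: +$1,068.29 → -$2,183.36
  Jan: +$1,068.29 − $538.50 → -$1,653.57
  Feb: +$1,068.29 − $1,551.30 → -$2,136.58
  Mar: +$1,068.29 → -$1,068.29
  Apr: +$1,068.29 → $0.00
Lowest trial balance = -$4,319.94 (Oct)
Initial deposit = cushion − low point = $2,136.58 − (-$4,319.94) = $6,456.52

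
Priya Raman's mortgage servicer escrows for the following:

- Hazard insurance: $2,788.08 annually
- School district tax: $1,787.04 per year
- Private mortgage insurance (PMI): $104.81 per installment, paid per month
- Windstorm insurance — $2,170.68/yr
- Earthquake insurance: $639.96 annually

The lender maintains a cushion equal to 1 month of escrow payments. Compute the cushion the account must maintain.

Hazard insurance — $2,788.08 per year
School district tax — $1,787.04 per year
Private mortgage insurance (PMI) — $104.81 × 12 = $1,257.72 per year
Windstorm insurance — $2,170.68 per year
Earthquake insurance — $639.96 per year
Total per year = $2,788.08 + $1,787.04 + $1,257.72 + $2,170.68 + $639.96 = $8,643.48
Monthly = $8,643.48 / 12 = $720.29
Reserve = 1 × $720.29 = $720.29

$720.29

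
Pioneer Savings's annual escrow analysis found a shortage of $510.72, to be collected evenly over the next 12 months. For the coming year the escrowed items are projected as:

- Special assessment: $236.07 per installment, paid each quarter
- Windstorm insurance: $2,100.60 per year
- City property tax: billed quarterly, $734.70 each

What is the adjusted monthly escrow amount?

Special assessment: $236.07 × 4 = $944.28
Windstorm insurance: $2,100.60
City property tax: $734.70 × 4 = $2,938.80
Annual escrow total = $5,983.68
Base monthly escrow = $5,983.68 / 12 = $498.64
Shortage spread = $510.72 ÷ 12 = $42.56/mo
New monthly escrow = $498.64 + $42.56 = $541.20

$541.20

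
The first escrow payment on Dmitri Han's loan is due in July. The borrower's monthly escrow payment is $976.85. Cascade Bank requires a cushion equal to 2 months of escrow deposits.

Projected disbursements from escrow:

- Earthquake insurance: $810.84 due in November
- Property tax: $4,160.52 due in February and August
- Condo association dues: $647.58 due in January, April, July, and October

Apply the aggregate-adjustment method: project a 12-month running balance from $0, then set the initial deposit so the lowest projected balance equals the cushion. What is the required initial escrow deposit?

Cushion = 2 × $976.85 = $1,953.70
Trial balance (start $0, +$976.85 each month, − disbursements):
  Jul: +$976.85 − $647.58 → $329.27
  Aug: +$976.85 − $4,160.52 → -$2,854.40
  Sep: +$976.85 → -$1,877.55
  Oct: +$976.85 − $647.58 → -$1,548.28
  Nov: +$976.85 − $810.84 → -$1,382.27
  Dec: +$976.85 → -$405.42
  Jan: +$976.85 − $647.58 → -$76.15
  Feb: +$976.85 − $4,160.52 → -$3,259.82
  Mar: +$976.85 → -$2,282.97
  Apr: +$976.85 − $647.58 → -$1,953.70
  May: +$976.85 → -$976.85
  Jun: +$976.85 → $0.00
Lowest trial balance = -$3,259.82 (Feb)
Initial deposit = cushion − low point = $1,953.70 − (-$3,259.82) = $5,213.52

$5,213.52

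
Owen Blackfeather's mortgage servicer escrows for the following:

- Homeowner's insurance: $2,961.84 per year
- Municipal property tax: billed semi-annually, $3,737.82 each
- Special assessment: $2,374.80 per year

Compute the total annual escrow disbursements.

$12,812.28

Homeowner's insurance: $2,961.84
Municipal property tax: $3,737.82 × 2 = $7,475.64
Special assessment: $2,374.80
Total per year = $12,812.28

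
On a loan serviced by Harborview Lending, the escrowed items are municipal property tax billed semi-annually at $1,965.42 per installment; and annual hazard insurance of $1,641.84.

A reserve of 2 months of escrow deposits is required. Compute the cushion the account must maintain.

Municipal property tax: $1,965.42 × 2 = $3,930.84 annually
Hazard insurance: $1,641.84 annually
Total annual escrow = $3,930.84 + $1,641.84 = $5,572.68
Monthly escrow = $5,572.68 ÷ 12 = $464.39
Required cushion = 2 × $464.39 = $928.78

$928.78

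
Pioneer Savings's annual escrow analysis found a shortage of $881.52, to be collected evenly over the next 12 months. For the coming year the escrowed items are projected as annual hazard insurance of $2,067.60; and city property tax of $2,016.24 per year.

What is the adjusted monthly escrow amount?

Hazard insurance: $2,067.60 per year
City property tax: $2,016.24 per year
Total annual escrow = $2,067.60 + $2,016.24 = $4,083.84
Monthly = $4,083.84 ÷ 12 = $340.32
Monthly shortage recovery: $881.52 ÷ 12 = $73.46
New monthly escrow = $340.32 + $73.46 = $413.78

$413.78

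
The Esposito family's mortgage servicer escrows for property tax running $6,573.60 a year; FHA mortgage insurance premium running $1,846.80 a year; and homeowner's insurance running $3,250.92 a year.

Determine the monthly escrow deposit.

Property tax: $6,573.60
FHA mortgage insurance premium: $1,846.80
Homeowner's insurance: $3,250.92
Annual escrow total = $6,573.60 + $1,846.80 + $3,250.92 = $11,671.32
Per month = $11,671.32 ÷ 12 = $972.61

$972.61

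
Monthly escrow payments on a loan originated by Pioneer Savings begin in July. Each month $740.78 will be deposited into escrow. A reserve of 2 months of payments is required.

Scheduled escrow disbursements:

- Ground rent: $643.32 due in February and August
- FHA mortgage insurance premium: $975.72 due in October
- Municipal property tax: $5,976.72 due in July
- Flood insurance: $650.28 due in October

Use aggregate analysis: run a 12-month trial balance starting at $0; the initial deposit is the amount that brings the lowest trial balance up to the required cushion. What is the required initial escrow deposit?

$6,764.48

Cushion = 2 × $740.78 = $1,481.56
Trial balance (start $0, +$740.78 each month, − disbursements):
  Jul: +$740.78 − $5,976.72 → -$5,235.94
  Aug: +$740.78 − $643.32 → -$5,138.48
  Sep: +$740.78 → -$4,397.70
  Oct: +$740.78 − $1,626.00 → -$5,282.92
  Nov: +$740.78 → -$4,542.14
  Dec: +$740.78 → -$3,801.36
  Jan: +$740.78 → -$3,060.58
  Feb: +$740.78 − $643.32 → -$2,963.12
  Mar: +$740.78 → -$2,222.34
  Apr: +$740.78 → -$1,481.56
  May: +$740.78 → -$740.78
  Jun: +$740.78 → $0.00
Lowest trial balance = -$5,282.92 (Oct)
Initial deposit = cushion − low point = $1,481.56 − (-$5,282.92) = $6,764.48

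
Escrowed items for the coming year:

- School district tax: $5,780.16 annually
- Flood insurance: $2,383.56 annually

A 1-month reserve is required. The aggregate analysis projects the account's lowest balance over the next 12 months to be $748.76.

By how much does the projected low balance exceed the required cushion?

School district tax = $5,780.16
Flood insurance = $2,383.56
Yearly total = $5,780.16 + $2,383.56 = $8,163.72
Base monthly escrow = $8,163.72 / 12 = $680.31
Required cushion = 1 × $680.31 = $680.31
Excess over cushion: $748.76 − $680.31 = $68.45

$68.45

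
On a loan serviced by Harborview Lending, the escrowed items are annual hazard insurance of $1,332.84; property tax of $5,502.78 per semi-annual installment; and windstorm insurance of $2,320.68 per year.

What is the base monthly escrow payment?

$1,221.59

Hazard insurance — $1,332.84 annually
Property tax — $5,502.78 × 2 = $11,005.56 annually
Windstorm insurance — $2,320.68 annually
Total annual escrow = $14,659.08
Monthly = $14,659.08 ÷ 12 = $1,221.59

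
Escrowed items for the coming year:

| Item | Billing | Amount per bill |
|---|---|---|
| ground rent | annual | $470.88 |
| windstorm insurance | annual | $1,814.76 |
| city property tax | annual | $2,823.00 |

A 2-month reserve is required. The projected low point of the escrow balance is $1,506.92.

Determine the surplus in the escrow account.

Ground rent: $470.88 annually
Windstorm insurance: $1,814.76 annually
City property tax: $2,823.00 annually
Yearly total = $470.88 + $1,814.76 + $2,823.00 = $5,108.64
Per month = $5,108.64 / 12 = $425.72
Required cushion = 2 × $425.72 = $851.44
Excess over cushion: $1,506.92 − $851.44 = $655.48

$655.48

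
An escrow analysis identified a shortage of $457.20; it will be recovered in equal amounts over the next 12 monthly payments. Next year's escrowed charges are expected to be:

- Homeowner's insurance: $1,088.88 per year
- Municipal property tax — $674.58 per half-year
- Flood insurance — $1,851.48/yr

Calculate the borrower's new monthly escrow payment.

Homeowner's insurance = $1,088.88/yr
Municipal property tax = $674.58 × 2 = $1,349.16/yr
Flood insurance = $1,851.48/yr
Total annual escrow = $4,289.52
Monthly escrow = $4,289.52 ÷ 12 = $357.46
Monthly shortage recovery: $457.20 ÷ 12 = $38.10
New monthly escrow = $357.46 + $38.10 = $395.56

$395.56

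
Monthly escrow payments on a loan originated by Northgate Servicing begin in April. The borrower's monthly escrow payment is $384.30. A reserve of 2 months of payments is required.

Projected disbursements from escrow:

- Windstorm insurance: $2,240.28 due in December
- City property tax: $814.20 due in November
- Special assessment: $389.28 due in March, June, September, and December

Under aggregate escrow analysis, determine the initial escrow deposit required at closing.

$1,532.22

Cushion = 2 × $384.30 = $768.60
Trial balance (start $0, +$384.30 each month, − disbursements):
  Apr: +$384.30 → $384.30
  May: +$384.30 → $768.60
  Jun: +$384.30 − $389.28 → $763.62
  Jul: +$384.30 → $1,147.92
  Aug: +$384.30 → $1,532.22
  Sep: +$384.30 − $389.28 → $1,527.24
  Oct: +$384.30 → $1,911.54
  Nov: +$384.30 − $814.20 → $1,481.64
  Dec: +$384.30 − $2,629.56 → -$763.62
  Jan: +$384.30 → -$379.32
  Feb: +$384.30 → $4.98
  Mar: +$384.30 − $389.28 → $0.00
Lowest trial balance = -$763.62 (Dec)
Initial deposit = cushion − low point = $768.60 − (-$763.62) = $1,532.22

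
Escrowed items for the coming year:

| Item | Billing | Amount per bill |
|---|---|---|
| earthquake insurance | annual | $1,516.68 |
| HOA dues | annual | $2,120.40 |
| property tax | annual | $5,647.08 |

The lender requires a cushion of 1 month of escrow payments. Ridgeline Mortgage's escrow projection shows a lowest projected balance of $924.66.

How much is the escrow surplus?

Earthquake insurance = $1,516.68 per year
HOA dues = $2,120.40 per year
Property tax = $5,647.08 per year
Total annual escrow = $1,516.68 + $2,120.40 + $5,647.08 = $9,284.16
Base monthly escrow = $9,284.16 / 12 = $773.68
Cushion = 1 × $773.68 = $773.68
Surplus = $924.66 − $773.68 = $150.98

$150.98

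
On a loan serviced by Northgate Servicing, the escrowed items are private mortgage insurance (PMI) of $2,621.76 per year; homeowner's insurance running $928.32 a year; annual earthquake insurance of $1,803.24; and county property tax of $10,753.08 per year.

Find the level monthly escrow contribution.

$1,342.20

Private mortgage insurance (PMI) — $2,621.76/yr
Homeowner's insurance — $928.32/yr
Earthquake insurance — $1,803.24/yr
County property tax — $10,753.08/yr
Combined annual = $2,621.76 + $928.32 + $1,803.24 + $10,753.08 = $16,106.40
Monthly escrow = $16,106.40 / 12 = $1,342.20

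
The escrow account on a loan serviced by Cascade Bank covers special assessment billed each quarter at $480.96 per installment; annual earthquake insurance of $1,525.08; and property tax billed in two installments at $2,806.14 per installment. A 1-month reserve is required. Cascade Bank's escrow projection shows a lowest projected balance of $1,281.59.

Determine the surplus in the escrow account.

$526.49

Special assessment — $480.96 × 4 = $1,923.84 per year
Earthquake insurance — $1,525.08 per year
Property tax — $2,806.14 × 2 = $5,612.28 per year
Total annual escrow = $1,923.84 + $1,525.08 + $5,612.28 = $9,061.20
Base monthly escrow = $9,061.20 ÷ 12 = $755.10
Required cushion = 1 × $755.10 = $755.10
Excess over cushion: $1,281.59 − $755.10 = $526.49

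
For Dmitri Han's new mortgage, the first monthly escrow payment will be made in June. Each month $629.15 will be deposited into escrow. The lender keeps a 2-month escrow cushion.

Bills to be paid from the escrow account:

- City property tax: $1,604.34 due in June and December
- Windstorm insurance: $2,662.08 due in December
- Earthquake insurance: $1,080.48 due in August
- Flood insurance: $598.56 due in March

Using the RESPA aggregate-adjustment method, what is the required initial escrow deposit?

$3,805.49

Cushion = 2 × $629.15 = $1,258.30
Trial balance (start $0, +$629.15 each month, − disbursements):
  Jun: +$629.15 − $1,604.34 → -$975.19
  Jul: +$629.15 → -$346.04
  Aug: +$629.15 − $1,080.48 → -$797.37
  Sep: +$629.15 → -$168.22
  Oct: +$629.15 → $460.93
  Nov: +$629.15 → $1,090.08
  Dec: +$629.15 − $4,266.42 → -$2,547.19
  Jan: +$629.15 → -$1,918.04
  Feb: +$629.15 → -$1,288.89
  Mar: +$629.15 − $598.56 → -$1,258.30
  Apr: +$629.15 → -$629.15
  May: +$629.15 → $0.00
Lowest trial balance = -$2,547.19 (Dec)
Initial deposit = cushion − low point = $1,258.30 − (-$2,547.19) = $3,805.49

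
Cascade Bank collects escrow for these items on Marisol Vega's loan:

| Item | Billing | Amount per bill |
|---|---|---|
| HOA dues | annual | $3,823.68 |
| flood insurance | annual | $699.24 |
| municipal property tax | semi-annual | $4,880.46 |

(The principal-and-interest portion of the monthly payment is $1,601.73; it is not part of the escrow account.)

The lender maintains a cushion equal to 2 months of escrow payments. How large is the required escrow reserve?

$2,380.64

HOA dues — $3,823.68 annually
Flood insurance — $699.24 annually
Municipal property tax — $4,880.46 × 2 = $9,760.92 annually
Annual escrow total = $3,823.68 + $699.24 + $9,760.92 = $14,283.84
Monthly = $14,283.84 / 12 = $1,190.32
Cushion = 2 × $1,190.32 = $2,380.64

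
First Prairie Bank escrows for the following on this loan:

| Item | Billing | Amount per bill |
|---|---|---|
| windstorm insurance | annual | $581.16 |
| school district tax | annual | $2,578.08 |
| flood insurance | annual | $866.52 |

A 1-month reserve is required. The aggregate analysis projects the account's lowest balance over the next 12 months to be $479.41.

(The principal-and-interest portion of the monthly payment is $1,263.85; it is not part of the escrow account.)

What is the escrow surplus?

Windstorm insurance = $581.16
School district tax = $2,578.08
Flood insurance = $866.52
Combined annual = $4,025.76
Per month = $4,025.76 / 12 = $335.48
Required reserve = 1 × $335.48 = $335.48
Surplus = $479.41 − $335.48 = $143.93

$143.93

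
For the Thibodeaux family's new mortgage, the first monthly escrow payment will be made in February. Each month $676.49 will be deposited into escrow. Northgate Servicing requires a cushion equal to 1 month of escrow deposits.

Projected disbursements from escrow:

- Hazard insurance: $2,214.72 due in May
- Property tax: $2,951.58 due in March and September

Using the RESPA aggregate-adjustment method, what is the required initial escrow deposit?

$3,382.45

Cushion = 1 × $676.49 = $676.49
Trial balance (start $0, +$676.49 each month, − disbursements):
  Feb: +$676.49 → $676.49
  Mar: +$676.49 − $2,951.58 → -$1,598.60
  Apr: +$676.49 → -$922.11
  May: +$676.49 − $2,214.72 → -$2,460.34
  Jun: +$676.49 → -$1,783.85
  Jul: +$676.49 → -$1,107.36
  Aug: +$676.49 → -$430.87
  Sep: +$676.49 − $2,951.58 → -$2,705.96
  Oct: +$676.49 → -$2,029.47
  Nov: +$676.49 → -$1,352.98
  Dec: +$676.49 → -$676.49
  Jan: +$676.49 → $0.00
Lowest trial balance = -$2,705.96 (Sep)
Initial deposit = cushion − low point = $676.49 − (-$2,705.96) = $3,382.45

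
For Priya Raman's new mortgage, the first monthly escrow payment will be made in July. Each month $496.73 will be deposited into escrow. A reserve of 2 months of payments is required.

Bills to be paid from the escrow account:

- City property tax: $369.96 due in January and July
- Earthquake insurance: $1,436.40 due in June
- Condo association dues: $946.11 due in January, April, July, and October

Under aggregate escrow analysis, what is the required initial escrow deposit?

$1,812.80

Cushion = 2 × $496.73 = $993.46
Trial balance (start $0, +$496.73 each month, − disbursements):
  Jul: +$496.73 − $1,316.07 → -$819.34
  Aug: +$496.73 → -$322.61
  Sep: +$496.73 → $174.12
  Oct: +$496.73 − $946.11 → -$275.26
  Nov: +$496.73 → $221.47
  Dec: +$496.73 → $718.20
  Jan: +$496.73 − $1,316.07 → -$101.14
  Feb: +$496.73 → $395.59
  Mar: +$496.73 → $892.32
  Apr: +$496.73 − $946.11 → $442.94
  May: +$496.73 → $939.67
  Jun: +$496.73 − $1,436.40 → $0.00
Lowest trial balance = -$819.34 (Jul)
Initial deposit = cushion − low point = $993.46 − (-$819.34) = $1,812.80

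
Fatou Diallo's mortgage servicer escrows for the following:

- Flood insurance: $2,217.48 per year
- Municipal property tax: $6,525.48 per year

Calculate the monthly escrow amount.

$728.58

Flood insurance = $2,217.48
Municipal property tax = $6,525.48
Annual escrow total = $8,742.96
Monthly escrow = $8,742.96 ÷ 12 = $728.58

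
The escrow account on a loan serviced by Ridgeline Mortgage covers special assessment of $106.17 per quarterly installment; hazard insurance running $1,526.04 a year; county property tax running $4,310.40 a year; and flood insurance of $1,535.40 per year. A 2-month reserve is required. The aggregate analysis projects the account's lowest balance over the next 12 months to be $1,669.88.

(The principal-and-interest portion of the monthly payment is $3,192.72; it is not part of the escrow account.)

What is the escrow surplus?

$370.46

Special assessment: $106.17 × 4 = $424.68 per year
Hazard insurance: $1,526.04 per year
County property tax: $4,310.40 per year
Flood insurance: $1,535.40 per year
Yearly total = $424.68 + $1,526.04 + $4,310.40 + $1,535.40 = $7,796.52
Monthly escrow = $7,796.52 ÷ 12 = $649.71
Required reserve = 2 × $649.71 = $1,299.42
Excess over cushion: $1,669.88 − $1,299.42 = $370.46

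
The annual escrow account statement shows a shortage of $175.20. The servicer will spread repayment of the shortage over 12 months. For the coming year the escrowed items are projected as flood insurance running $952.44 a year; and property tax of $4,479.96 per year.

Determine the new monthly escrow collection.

$467.30

Flood insurance — $952.44/yr
Property tax — $4,479.96/yr
Combined annual = $952.44 + $4,479.96 = $5,432.40
Monthly = $5,432.40 ÷ 12 = $452.70
Monthly shortage recovery: $175.20 ÷ 12 = $14.60
New monthly escrow = $452.70 + $14.60 = $467.30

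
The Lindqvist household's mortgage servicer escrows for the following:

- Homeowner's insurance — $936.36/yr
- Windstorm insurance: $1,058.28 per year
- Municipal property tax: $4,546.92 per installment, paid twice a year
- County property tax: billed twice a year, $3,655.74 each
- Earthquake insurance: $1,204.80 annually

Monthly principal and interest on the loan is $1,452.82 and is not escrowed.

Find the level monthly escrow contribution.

$1,633.73

Homeowner's insurance: $936.36/yr
Windstorm insurance: $1,058.28/yr
Municipal property tax: $4,546.92 × 2 = $9,093.84/yr
County property tax: $3,655.74 × 2 = $7,311.48/yr
Earthquake insurance: $1,204.80/yr
Yearly total = $936.36 + $1,058.28 + $9,093.84 + $7,311.48 + $1,204.80 = $19,604.76
Base monthly escrow = $19,604.76 ÷ 12 = $1,633.73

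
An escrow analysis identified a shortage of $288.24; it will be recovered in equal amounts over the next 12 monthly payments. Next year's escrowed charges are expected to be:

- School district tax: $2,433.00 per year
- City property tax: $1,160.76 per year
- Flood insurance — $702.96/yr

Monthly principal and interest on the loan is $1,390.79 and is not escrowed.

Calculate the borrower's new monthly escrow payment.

School district tax = $2,433.00/yr
City property tax = $1,160.76/yr
Flood insurance = $702.96/yr
Yearly total = $4,296.72
Monthly escrow = $4,296.72 / 12 = $358.06
Monthly shortage recovery: $288.24 / 12 = $24.02
New monthly escrow = $358.06 + $24.02 = $382.08

$382.08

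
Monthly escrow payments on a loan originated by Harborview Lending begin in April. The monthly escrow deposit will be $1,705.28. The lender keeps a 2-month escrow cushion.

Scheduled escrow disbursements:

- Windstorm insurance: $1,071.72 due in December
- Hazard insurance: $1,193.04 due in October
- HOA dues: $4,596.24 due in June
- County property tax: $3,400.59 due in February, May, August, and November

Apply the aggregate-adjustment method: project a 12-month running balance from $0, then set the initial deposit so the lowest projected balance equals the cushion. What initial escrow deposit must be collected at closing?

Cushion = 2 × $1,705.28 = $3,410.56
Trial balance (start $0, +$1,705.28 each month, − disbursements):
  Apr: +$1,705.28 → $1,705.28
  May: +$1,705.28 − $3,400.59 → $9.97
  Jun: +$1,705.28 − $4,596.24 → -$2,880.99
  Jul: +$1,705.28 → -$1,175.71
  Aug: +$1,705.28 − $3,400.59 → -$2,871.02
  Sep: +$1,705.28 → -$1,165.74
  Oct: +$1,705.28 − $1,193.04 → -$653.50
  Nov: +$1,705.28 − $3,400.59 → -$2,348.81
  Dec: +$1,705.28 − $1,071.72 → -$1,715.25
  Jan: +$1,705.28 → -$9.97
  Feb: +$1,705.28 − $3,400.59 → -$1,705.28
  Mar: +$1,705.28 → $0.00
Lowest trial balance = -$2,880.99 (Jun)
Initial deposit = cushion − low point = $3,410.56 − (-$2,880.99) = $6,291.55

$6,291.55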